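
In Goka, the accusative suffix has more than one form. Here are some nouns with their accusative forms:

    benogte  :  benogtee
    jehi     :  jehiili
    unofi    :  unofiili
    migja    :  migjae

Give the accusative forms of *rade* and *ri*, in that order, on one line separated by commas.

radee, riili

The alternation tracks the last vowel of the stem — -ili when the last vowel of the stem is a high vowel (*jehi*, *unofi*); -e when the last vowel of the stem is a non-high vowel (*benogte*, *migja*).
Since the last vowel of *rade* is /e/ (a non-high vowel), it takes -e, giving *radee*.
*ri* — last vowel /i/ (a high vowel) → -ili → *riili*.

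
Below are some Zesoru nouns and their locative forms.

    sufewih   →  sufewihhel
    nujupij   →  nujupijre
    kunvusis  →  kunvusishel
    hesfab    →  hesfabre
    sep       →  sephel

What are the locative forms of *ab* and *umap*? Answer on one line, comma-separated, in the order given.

The pattern is voicing of the final consonant: -hel when the stem ends in a voiceless consonant (*sufewih*, *kunvusis*, *sep*); -re when the stem ends in a voiced consonant (*nujupij*, *hesfab*).
Since the final consonant of *ab* is /b/ (voiced), it takes -re, giving *abre*.
*umap* — final consonant /p/ (voiceless) → -hel → *umaphel*.

abre, umaphel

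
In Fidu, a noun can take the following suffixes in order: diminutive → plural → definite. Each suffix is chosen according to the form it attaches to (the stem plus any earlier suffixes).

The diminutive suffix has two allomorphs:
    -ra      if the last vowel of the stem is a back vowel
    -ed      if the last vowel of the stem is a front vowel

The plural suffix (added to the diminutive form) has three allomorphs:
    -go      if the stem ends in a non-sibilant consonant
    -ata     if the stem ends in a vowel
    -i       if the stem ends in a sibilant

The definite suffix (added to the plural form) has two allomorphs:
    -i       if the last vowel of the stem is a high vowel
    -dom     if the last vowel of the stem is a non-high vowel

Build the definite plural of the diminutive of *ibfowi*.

ibfowiedgodom

*ibfowi*: last vowel = /i/, a front vowel → -ed → *ibfowied*.
The diminutive form *ibfowied*: final sound = /d/, a non-sibilant consonant → -go → *ibfowiedgo*.
Since the last vowel of the plural form *ibfowiedgo* is /o/ (a non-high vowel), it takes -dom, giving *ibfowiedgodom*.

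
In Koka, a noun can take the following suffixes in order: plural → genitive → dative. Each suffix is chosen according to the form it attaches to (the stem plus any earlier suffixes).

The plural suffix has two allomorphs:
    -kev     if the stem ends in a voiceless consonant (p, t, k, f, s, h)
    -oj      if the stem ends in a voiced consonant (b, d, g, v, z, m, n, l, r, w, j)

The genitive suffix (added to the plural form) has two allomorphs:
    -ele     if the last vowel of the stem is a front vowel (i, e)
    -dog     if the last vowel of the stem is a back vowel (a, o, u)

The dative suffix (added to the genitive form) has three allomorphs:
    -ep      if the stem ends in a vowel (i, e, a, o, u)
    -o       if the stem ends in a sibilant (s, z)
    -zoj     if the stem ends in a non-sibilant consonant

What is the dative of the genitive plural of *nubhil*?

nubhilojdogzoj

The final consonant of *nubhil* is /l/, which is voiced, so the plural suffix is -oj, giving *nubhiloj*.
The last vowel of the plural form *nubhiloj* is /o/, which is a back vowel, so the genitive suffix is -dog, giving *nubhilojdog*.
The genitive form *nubhilojdog* — final sound /g/ (a non-sibilant consonant) → -zoj → *nubhilojdogzoj*.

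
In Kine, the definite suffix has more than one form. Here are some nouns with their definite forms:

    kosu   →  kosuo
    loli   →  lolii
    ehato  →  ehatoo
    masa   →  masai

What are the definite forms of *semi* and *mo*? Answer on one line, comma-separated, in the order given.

semii, moo

The alternation tracks the last vowel of the stem — -o when the last vowel of the stem is a rounded vowel (*kosu*, *ehato*); -i when the last vowel of the stem is an unrounded vowel (*loli*, *masa*).
*semi* — last vowel /i/ (an unrounded vowel) → -i → *semii*.
*mo*: last vowel = /o/, a rounded vowel → -o → *moo*.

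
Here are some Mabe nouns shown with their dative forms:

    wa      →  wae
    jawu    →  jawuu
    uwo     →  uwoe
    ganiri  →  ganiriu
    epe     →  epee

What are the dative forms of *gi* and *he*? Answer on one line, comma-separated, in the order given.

giu, hee

The pattern is height harmony: -u when the last vowel of the stem is a high vowel (*jawu*, *ganiri*); -e when the last vowel of the stem is a non-high vowel (*wa*, *uwo*, *epe*).
*gi*: last vowel = /i/, a high vowel → -u → *giu*.
*he*: last vowel = /e/, a non-high vowel → -e → *hee*.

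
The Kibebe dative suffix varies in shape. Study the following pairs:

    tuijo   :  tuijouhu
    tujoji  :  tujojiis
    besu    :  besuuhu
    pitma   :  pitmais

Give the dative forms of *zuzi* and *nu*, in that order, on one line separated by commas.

zuziis, nuuhu

The pattern is rounding harmony: -uhu when the last vowel of the stem is a rounded vowel (*tuijo*, *besu*); -is when the last vowel of the stem is an unrounded vowel (*tujoji*, *pitma*).
*zuzi* — last vowel /i/ (an unrounded vowel) → -is → *zuziis*.
*nu* — last vowel /u/ (a rounded vowel) → -uhu → *nuuhu*.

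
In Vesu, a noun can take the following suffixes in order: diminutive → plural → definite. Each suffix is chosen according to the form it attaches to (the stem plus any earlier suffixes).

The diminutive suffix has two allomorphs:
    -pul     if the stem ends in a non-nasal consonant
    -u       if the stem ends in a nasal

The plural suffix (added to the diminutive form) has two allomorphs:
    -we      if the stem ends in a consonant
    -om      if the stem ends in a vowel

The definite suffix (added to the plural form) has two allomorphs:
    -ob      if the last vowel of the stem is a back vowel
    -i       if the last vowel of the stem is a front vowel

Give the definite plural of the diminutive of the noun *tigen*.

The final consonant of *tigen* is /n/, which is a nasal, so the diminutive suffix is -u, giving *tigenu*.
The diminutive form *tigenu* — final sound /u/ (a vowel) → -om → *tigenuom*.
The plural form *tigenuom* — last vowel /o/ (a back vowel) → -ob → *tigenuomob*.

tigenuomob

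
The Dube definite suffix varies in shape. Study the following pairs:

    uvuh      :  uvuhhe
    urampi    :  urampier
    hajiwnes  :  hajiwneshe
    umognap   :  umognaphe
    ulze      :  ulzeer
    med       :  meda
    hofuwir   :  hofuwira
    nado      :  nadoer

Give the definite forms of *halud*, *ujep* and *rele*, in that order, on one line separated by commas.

haluda, ujephe, releer

The alternation tracks the final sound of the stem — -he when the stem ends in a voiceless consonant (*uvuh*, *hajiwnes*, *umognap*); -a when the stem ends in a voiced consonant (*med*, *hofuwir*); -er when the stem ends in a vowel (*urampi*, *ulze*, *nado*).
*halud* — final sound /d/ (a voiced consonant) → -a → *haluda*.
Since the final sound of *ujep* is /p/ (a voiceless consonant), it takes -he, giving *ujephe*.
*rele* — final sound /e/ (a vowel) → -er → *releer*.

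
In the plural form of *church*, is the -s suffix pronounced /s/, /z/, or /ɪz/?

/ɪz/

The stem *church* ends in a sibilant (/s, z, ʃ, ʒ, tʃ, dʒ/).
The plural suffix surfaces as /ɪz/ after sibilants, /s/ after other voiceless consonants, and /z/ after other voiced sounds.
So the plural -s on *church* is pronounced /ɪz/.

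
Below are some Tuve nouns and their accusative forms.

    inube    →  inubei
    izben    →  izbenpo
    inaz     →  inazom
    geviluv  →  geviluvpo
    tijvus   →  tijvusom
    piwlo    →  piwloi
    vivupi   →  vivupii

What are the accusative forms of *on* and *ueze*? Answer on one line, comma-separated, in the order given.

The pattern is sibilance of the final sound: -om when the stem ends in a sibilant (*inaz*, *tijvus*); -po when the stem ends in a non-sibilant consonant (*izben*, *geviluv*); -i when the stem ends in a vowel (*inube*, *piwlo*, *vivupi*).
*on* — final sound /n/ (a non-sibilant consonant) → -po → *onpo*.
*ueze*: final sound = /e/, a vowel → -i → *uezei*.

onpo, uezei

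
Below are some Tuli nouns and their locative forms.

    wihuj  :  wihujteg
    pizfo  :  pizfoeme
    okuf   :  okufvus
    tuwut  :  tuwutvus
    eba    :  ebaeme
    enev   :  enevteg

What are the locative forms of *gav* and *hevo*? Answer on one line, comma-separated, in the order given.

The suffix is conditioned by the final sound: -vus when the stem ends in a voiceless consonant (*okuf*, *tuwut*); -teg when the stem ends in a voiced consonant (*wihuj*, *enev*); -eme when the stem ends in a vowel (*pizfo*, *eba*).
*gav*: final sound = /v/, a voiced consonant → -teg → *gavteg*.
*hevo*: final sound = /o/, a vowel → -eme → *hevoeme*.

gavteg, hevoeme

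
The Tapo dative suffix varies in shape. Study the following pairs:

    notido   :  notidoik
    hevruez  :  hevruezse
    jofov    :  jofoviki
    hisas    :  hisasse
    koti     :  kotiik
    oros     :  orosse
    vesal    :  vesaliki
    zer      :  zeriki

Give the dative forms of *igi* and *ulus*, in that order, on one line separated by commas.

The alternation tracks the final sound of the stem — -se when the stem ends in a sibilant (*hevruez*, *hisas*, *oros*); -iki when the stem ends in a non-sibilant consonant (*jofov*, *vesal*, *zer*); -ik when the stem ends in a vowel (*notido*, *koti*).
Since the final sound of *igi* is /i/ (a vowel), it takes -ik, giving *igiik*.
*ulus*: final sound = /s/, a sibilant → -se → *ulusse*.

igiik, ulusse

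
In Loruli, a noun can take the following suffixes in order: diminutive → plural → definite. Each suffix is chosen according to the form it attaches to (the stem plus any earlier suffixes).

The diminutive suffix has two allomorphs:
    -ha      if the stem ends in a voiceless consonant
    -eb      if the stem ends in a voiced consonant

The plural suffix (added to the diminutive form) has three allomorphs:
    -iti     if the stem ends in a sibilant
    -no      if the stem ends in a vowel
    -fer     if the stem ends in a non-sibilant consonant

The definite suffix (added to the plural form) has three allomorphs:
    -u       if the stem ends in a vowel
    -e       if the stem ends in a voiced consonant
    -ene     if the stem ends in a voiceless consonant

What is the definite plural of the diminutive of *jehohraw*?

jehohrawebfere

Since the final consonant of *jehohraw* is /w/ (voiced), it takes -eb, giving *jehohraweb*.
The diminutive form *jehohraweb*: final sound = /b/, a non-sibilant consonant → -fer → *jehohrawebfer*.
The plural form *jehohrawebfer* — final sound /r/ (a voiced consonant) → -e → *jehohrawebfere*.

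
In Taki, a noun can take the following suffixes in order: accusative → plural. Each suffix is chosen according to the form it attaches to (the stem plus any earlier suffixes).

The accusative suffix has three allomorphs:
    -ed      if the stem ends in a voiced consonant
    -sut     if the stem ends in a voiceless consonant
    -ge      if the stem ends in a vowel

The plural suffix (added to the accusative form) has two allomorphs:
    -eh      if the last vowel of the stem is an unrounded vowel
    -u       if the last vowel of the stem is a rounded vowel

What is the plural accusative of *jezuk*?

The final sound of *jezuk* is /k/, which is a voiceless consonant, so the accusative suffix is -sut, giving *jezuksut*.
Since the last vowel of the accusative form *jezuksut* is /u/ (a rounded vowel), it takes -u, giving *jezuksutu*.

jezuksutu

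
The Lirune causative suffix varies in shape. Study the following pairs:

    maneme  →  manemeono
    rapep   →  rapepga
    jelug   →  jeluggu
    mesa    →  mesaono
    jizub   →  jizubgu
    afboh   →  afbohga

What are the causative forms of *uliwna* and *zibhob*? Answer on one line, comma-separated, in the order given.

uliwnaono, zibhobgu

The pattern is voicing of the final sound: -ga when the stem ends in a voiceless consonant (*rapep*, *afboh*); -gu when the stem ends in a voiced consonant (*jelug*, *jizub*); -ono when the stem ends in a vowel (*maneme*, *mesa*).
Since the final sound of *uliwna* is /a/ (a vowel), it takes -ono, giving *uliwnaono*.
*zibhob* — final sound /b/ (a voiced consonant) → -gu → *zibhobgu*.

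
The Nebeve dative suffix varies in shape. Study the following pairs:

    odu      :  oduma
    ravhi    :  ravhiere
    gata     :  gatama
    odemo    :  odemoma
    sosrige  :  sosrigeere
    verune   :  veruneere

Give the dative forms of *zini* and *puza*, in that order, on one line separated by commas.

The alternation tracks the last vowel of the stem — -ere when the last vowel of the stem is a front vowel (*ravhi*, *sosrige*, *verune*); -ma when the last vowel of the stem is a back vowel (*odu*, *gata*, *odemo*).
The last vowel of *zini* is /i/, which is a front vowel, so the suffix is -ere, giving *ziniere*.
*puza* — last vowel /a/ (a back vowel) → -ma → *puzama*.

ziniere, puzama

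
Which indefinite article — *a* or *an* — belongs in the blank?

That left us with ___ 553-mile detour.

a

The indefinite article is chosen by the initial *sound* of the following word, not its spelling.
The number *553* is spoken "five hundred …", beginning with /faɪv/ — a consonant sound.
So the article is *a*: That left us with a 553-mile detour.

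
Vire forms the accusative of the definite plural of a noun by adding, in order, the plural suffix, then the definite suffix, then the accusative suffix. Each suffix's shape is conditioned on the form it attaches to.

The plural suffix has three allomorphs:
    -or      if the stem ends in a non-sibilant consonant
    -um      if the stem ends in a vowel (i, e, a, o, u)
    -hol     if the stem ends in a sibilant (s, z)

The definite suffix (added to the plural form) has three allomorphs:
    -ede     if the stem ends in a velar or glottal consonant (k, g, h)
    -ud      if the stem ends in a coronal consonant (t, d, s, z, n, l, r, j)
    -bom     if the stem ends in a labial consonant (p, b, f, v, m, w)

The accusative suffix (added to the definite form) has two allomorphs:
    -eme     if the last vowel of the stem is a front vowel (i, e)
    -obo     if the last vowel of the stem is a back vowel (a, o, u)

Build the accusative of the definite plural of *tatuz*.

Since the final sound of *tatuz* is /z/ (a sibilant), it takes -hol, giving *tatuzhol*.
The final consonant of the plural form *tatuzhol* is /l/, which is coronal, so the definite suffix is -ud, giving *tatuzholud*.
The definite form *tatuzholud*: last vowel = /u/, a back vowel → -obo → *tatuzholudobo*.

tatuzholudobo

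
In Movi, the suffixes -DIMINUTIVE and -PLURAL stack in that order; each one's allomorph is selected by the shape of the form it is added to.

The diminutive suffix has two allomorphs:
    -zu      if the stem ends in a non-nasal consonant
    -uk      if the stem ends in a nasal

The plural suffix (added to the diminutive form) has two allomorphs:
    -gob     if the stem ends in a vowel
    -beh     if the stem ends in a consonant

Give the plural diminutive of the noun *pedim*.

pedimukbeh

*pedim* — final consonant /m/ (a nasal) → -uk → *pedimuk*.
Since the final sound of the diminutive form *pedimuk* is /k/ (a consonant), it takes -beh, giving *pedimukbeh*.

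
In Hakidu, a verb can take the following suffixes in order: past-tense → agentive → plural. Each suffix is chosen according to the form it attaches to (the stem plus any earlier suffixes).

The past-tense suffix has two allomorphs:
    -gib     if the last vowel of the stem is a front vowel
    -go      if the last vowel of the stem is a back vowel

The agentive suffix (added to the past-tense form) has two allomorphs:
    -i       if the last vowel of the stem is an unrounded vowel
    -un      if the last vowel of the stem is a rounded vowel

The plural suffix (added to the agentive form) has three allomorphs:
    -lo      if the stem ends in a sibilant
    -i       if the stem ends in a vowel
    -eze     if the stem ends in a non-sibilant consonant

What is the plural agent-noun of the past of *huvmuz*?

huvmuzgouneze

The last vowel of *huvmuz* is /u/, which is a back vowel, so the past-tense suffix is -go, giving *huvmuzgo*.
The past-tense form *huvmuzgo* — last vowel /o/ (a rounded vowel) → -un → *huvmuzgoun*.
The agentive form *huvmuzgoun* — final sound /n/ (a non-sibilant consonant) → -eze → *huvmuzgouneze*.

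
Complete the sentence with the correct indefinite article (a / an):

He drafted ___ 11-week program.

The indefinite article is chosen by the initial *sound* of the following word, not its spelling.
The number *11* is spoken "eleven", beginning with /ɪˈlɛvən/ — a vowel sound.
So the article is *an*: He drafted an 11-week program.

an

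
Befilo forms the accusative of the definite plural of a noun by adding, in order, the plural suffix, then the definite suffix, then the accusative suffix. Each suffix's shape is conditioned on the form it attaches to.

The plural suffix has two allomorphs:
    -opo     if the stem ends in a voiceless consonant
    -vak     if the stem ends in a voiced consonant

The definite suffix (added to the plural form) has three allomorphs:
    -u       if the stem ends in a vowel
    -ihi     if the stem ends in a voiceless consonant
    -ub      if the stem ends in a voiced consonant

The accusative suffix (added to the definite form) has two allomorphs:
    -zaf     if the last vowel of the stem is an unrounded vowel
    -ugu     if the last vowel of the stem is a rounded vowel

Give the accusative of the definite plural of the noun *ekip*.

ekipopouugu

*ekip*: final consonant = /p/, voiceless → -opo → *ekipopo*.
The plural form *ekipopo* — final sound /o/ (a vowel) → -u → *ekipopou*.
The definite form *ekipopou* — last vowel /u/ (a rounded vowel) → -ugu → *ekipopouugu*.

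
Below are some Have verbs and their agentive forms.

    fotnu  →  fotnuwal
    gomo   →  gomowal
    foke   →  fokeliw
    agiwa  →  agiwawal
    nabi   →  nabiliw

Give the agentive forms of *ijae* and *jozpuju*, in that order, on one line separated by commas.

ijaeliw, jozpujuwal

The pattern is front/back vowel harmony: -liw when the last vowel of the stem is a front vowel (*foke*, *nabi*); -wal when the last vowel of the stem is a back vowel (*fotnu*, *gomo*, *agiwa*).
Since the last vowel of *ijae* is /e/ (a front vowel), it takes -liw, giving *ijaeliw*.
*jozpuju*: last vowel = /u/, a back vowel → -wal → *jozpujuwal*.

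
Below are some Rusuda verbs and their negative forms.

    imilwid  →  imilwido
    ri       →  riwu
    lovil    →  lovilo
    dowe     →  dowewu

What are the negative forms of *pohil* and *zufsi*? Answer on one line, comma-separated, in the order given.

pohilo, zufsiwu

The alternation tracks the final sound of the stem — -o when the stem ends in a consonant (*imilwid*, *lovil*); -wu when the stem ends in a vowel (*ri*, *dowe*).
*pohil* — final sound /l/ (a consonant) → -o → *pohilo*.
Since the final sound of *zufsi* is /i/ (a vowel), it takes -wu, giving *zufsiwu*.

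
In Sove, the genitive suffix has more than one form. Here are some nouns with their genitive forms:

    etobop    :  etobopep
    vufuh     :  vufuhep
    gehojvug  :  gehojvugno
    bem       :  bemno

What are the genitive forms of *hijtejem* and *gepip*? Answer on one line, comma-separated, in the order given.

hijtejemno, gepipep

The suffix is conditioned by the final consonant: -ep when the stem ends in a voiceless consonant (*etobop*, *vufuh*); -no when the stem ends in a voiced consonant (*gehojvug*, *bem*).
Since the final consonant of *hijtejem* is /m/ (voiced), it takes -no, giving *hijtejemno*.
*gepip*: final consonant = /p/, voiceless → -ep → *gepipep*.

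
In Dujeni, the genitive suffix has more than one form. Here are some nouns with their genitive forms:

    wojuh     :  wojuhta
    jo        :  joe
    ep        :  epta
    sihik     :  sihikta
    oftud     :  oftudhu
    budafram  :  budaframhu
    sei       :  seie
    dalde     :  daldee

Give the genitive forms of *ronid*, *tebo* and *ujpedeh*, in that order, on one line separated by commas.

ronidhu, teboe, ujpedehta

The pattern is voicing of the final sound: -ta when the stem ends in a voiceless consonant (*wojuh*, *ep*, *sihik*); -hu when the stem ends in a voiced consonant (*oftud*, *budafram*); -e when the stem ends in a vowel (*jo*, *sei*, *dalde*).
*ronid* — final sound /d/ (a voiced consonant) → -hu → *ronidhu*.
*tebo*: final sound = /o/, a vowel → -e → *teboe*.
Since the final sound of *ujpedeh* is /h/ (a voiceless consonant), it takes -ta, giving *ujpedehta*.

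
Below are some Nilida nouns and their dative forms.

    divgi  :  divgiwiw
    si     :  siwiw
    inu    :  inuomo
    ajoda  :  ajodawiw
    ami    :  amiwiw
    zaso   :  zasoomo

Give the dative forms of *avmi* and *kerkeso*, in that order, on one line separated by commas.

avmiwiw, kerkesoomo

Looking at the last vowel of each stem: -omo when the last vowel of the stem is a rounded vowel (*inu*, *zaso*); -wiw when the last vowel of the stem is an unrounded vowel (*divgi*, *si*, *ajoda*, *ami*).
Since the last vowel of *avmi* is /i/ (an unrounded vowel), it takes -wiw, giving *avmiwiw*.
Since the last vowel of *kerkeso* is /o/ (a rounded vowel), it takes -omo, giving *kerkesoomo*.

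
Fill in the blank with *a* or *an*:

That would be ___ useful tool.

a

The indefinite article is chosen by the initial *sound* of the following word, not its spelling.
*useful* begins with the sound /juː/ (u pronounced /juː/) — a consonant sound.
So the article is *a*: That would be a useful tool.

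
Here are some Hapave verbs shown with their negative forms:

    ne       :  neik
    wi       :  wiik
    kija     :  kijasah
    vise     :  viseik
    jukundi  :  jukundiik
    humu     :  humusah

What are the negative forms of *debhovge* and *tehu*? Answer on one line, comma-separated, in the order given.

The suffix is conditioned by the last vowel: -ik when the last vowel of the stem is a front vowel (*ne*, *wi*, *vise*, *jukundi*); -sah when the last vowel of the stem is a back vowel (*kija*, *humu*).
Since the last vowel of *debhovge* is /e/ (a front vowel), it takes -ik, giving *debhovgeik*.
The last vowel of *tehu* is /u/, which is a back vowel, so the suffix is -sah, giving *tehusah*.

debhovgeik, tehusah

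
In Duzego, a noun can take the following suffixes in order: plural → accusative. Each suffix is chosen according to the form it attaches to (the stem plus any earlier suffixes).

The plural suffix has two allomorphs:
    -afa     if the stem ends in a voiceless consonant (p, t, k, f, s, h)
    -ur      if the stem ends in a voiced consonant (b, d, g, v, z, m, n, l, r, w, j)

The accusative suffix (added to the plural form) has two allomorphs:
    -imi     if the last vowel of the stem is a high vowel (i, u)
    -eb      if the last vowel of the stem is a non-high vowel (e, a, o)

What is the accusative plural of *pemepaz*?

Since the final consonant of *pemepaz* is /z/ (voiced), it takes -ur, giving *pemepazur*.
The plural form *pemepazur* — last vowel /u/ (a high vowel) → -imi → *pemepazurimi*.

pemepazurimi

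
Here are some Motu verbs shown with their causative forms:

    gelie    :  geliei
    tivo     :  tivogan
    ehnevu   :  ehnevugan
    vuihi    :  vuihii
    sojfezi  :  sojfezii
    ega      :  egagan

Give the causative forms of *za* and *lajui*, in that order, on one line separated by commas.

zagan, lajuii

Looking at the last vowel of each stem: -i when the last vowel of the stem is a front vowel (*gelie*, *vuihi*, *sojfezi*); -gan when the last vowel of the stem is a back vowel (*tivo*, *ehnevu*, *ega*).
Since the last vowel of *za* is /a/ (a back vowel), it takes -gan, giving *zagan*.
Since the last vowel of *lajui* is /i/ (a front vowel), it takes -i, giving *lajuii*.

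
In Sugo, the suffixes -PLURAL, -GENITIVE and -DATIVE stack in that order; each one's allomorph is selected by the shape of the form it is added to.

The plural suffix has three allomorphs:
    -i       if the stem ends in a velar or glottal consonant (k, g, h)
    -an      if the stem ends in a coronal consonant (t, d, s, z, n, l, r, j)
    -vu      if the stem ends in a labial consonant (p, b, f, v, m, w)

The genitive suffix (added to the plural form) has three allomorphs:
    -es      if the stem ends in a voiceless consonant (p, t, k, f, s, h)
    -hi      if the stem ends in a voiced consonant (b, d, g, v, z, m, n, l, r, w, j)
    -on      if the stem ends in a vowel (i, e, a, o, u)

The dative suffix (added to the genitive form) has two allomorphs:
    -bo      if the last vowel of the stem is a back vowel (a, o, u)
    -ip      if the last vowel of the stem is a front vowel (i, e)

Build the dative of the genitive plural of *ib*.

ibvuonbo

*ib* — final consonant /b/ (labial) → -vu → *ibvu*.
The plural form *ibvu*: final sound = /u/, a vowel → -on → *ibvuon*.
Since the last vowel of the genitive form *ibvuon* is /o/ (a back vowel), it takes -bo, giving *ibvuonbo*.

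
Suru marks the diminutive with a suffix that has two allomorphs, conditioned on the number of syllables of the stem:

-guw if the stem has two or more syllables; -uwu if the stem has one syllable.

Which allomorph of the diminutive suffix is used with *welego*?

-guw

With 3 syllables, *welego* takes -guw.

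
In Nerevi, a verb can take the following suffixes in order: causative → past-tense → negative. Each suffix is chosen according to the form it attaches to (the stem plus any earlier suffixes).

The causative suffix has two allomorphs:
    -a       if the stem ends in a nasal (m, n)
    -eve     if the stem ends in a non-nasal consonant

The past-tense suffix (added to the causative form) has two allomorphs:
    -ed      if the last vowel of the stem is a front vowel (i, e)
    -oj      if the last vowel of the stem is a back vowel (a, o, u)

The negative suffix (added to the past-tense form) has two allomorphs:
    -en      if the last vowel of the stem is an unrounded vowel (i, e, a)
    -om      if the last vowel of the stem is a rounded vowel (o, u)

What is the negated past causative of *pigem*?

pigemaojom

*pigem*: final consonant = /m/, a nasal → -a → *pigema*.
The causative form *pigema*: last vowel = /a/, a back vowel → -oj → *pigemaoj*.
The past-tense form *pigemaoj*: last vowel = /o/, a rounded vowel → -om → *pigemaojom*.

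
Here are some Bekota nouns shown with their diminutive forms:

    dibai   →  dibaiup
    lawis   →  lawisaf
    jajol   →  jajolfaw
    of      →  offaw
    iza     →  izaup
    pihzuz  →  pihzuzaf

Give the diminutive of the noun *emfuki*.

emfukiup

Looking at the final sound of each stem: -af when the stem ends in a sibilant (*lawis*, *pihzuz*); -faw when the stem ends in a non-sibilant consonant (*jajol*, *of*); -up when the stem ends in a vowel (*dibai*, *iza*).
*emfuki* — final sound /i/ (a vowel) → -up → *emfukiup*.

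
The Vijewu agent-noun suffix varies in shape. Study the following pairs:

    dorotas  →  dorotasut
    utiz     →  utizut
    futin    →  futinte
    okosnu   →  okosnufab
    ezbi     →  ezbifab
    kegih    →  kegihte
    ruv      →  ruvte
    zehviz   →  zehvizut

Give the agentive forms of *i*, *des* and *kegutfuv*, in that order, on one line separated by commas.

ifab, desut, kegutfuvte

The suffix is conditioned by the final sound: -ut when the stem ends in a sibilant (*dorotas*, *utiz*, *zehviz*); -te when the stem ends in a non-sibilant consonant (*futin*, *kegih*, *ruv*); -fab when the stem ends in a vowel (*okosnu*, *ezbi*).
*i*: final sound = /i/, a vowel → -fab → *ifab*.
*des* — final sound /s/ (a sibilant) → -ut → *desut*.
*kegutfuv*: final sound = /v/, a non-sibilant consonant → -te → *kegutfuvte*.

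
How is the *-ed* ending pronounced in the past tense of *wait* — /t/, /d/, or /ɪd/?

The stem *wait* ends in /t/ or /d/.
The -ed suffix is realized as /ɪd/ after /t, d/; as /t/ after other voiceless consonants; and as /d/ after other voiced sounds.
So -ed on *wait* is pronounced /ɪd/.

/ɪd/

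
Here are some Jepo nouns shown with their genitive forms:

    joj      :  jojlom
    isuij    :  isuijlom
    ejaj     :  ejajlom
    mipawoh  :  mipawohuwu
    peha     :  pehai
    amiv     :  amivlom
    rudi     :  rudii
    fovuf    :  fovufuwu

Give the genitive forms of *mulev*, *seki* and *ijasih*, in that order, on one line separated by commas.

mulevlom, sekii, ijasihuwu

The pattern is voicing of the final sound: -uwu when the stem ends in a voiceless consonant (*mipawoh*, *fovuf*); -lom when the stem ends in a voiced consonant (*joj*, *isuij*, *ejaj*, *amiv*); -i when the stem ends in a vowel (*peha*, *rudi*).
*mulev*: final sound = /v/, a voiced consonant → -lom → *mulevlom*.
The final sound of *seki* is /i/, which is a vowel, so the suffix is -i, giving *sekii*.
The final sound of *ijasih* is /h/, which is a voiceless consonant, so the suffix is -uwu, giving *ijasihuwu*.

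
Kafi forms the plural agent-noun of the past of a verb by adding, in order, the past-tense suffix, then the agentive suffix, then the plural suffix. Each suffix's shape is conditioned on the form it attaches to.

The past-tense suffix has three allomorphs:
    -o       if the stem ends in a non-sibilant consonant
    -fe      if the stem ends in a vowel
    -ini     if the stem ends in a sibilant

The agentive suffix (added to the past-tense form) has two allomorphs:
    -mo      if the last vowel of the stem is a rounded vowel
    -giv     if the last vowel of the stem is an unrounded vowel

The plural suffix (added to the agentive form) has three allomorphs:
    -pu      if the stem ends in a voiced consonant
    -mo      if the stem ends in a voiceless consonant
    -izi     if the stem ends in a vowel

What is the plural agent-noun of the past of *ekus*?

*ekus*: final sound = /s/, a sibilant → -ini → *ekusini*.
Since the last vowel of the past-tense form *ekusini* is /i/ (an unrounded vowel), it takes -giv, giving *ekusinigiv*.
The final sound of the agentive form *ekusinigiv* is /v/, which is a voiced consonant, so the plural suffix is -pu, giving *ekusinigivpu*.

ekusinigivpu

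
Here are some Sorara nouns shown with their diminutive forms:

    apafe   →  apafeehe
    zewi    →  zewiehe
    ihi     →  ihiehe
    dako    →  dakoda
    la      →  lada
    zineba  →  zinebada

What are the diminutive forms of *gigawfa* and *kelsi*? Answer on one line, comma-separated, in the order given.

The suffix is conditioned by the last vowel: -ehe when the last vowel of the stem is a front vowel (*apafe*, *zewi*, *ihi*); -da when the last vowel of the stem is a back vowel (*dako*, *la*, *zineba*).
*gigawfa* — last vowel /a/ (a back vowel) → -da → *gigawfada*.
*kelsi* — last vowel /i/ (a front vowel) → -ehe → *kelsiehe*.

gigawfada, kelsiehe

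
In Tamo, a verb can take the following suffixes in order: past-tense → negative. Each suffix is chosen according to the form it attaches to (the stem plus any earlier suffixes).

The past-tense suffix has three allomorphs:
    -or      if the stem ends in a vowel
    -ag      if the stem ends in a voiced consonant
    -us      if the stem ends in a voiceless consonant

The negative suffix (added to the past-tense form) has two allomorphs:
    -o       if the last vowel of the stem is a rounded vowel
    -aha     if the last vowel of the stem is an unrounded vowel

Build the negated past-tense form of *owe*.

*owe* — final sound /e/ (a vowel) → -or → *oweor*.
Since the last vowel of the past-tense form *oweor* is /o/ (a rounded vowel), it takes -o, giving *oweoro*.

oweoro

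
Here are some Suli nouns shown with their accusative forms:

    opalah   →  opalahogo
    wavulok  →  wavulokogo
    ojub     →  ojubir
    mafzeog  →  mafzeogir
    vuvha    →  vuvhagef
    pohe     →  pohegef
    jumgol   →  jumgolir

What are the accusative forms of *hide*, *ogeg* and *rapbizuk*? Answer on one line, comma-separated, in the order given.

hidegef, ogegir, rapbizukogo

The suffix is conditioned by the final sound: -ogo when the stem ends in a voiceless consonant (*opalah*, *wavulok*); -ir when the stem ends in a voiced consonant (*ojub*, *mafzeog*, *jumgol*); -gef when the stem ends in a vowel (*vuvha*, *pohe*).
The final sound of *hide* is /e/, which is a vowel, so the suffix is -gef, giving *hidegef*.
Since the final sound of *ogeg* is /g/ (a voiced consonant), it takes -ir, giving *ogegir*.
The final sound of *rapbizuk* is /k/, which is a voiceless consonant, so the suffix is -ogo, giving *rapbizukogo*.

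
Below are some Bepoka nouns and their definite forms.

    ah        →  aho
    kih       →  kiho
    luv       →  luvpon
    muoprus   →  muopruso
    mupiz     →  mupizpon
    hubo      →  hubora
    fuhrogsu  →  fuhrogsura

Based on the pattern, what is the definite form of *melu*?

melura

The alternation tracks the final sound of the stem — -o when the stem ends in a voiceless consonant (*ah*, *kih*, *muoprus*); -pon when the stem ends in a voiced consonant (*luv*, *mupiz*); -ra when the stem ends in a vowel (*hubo*, *fuhrogsu*).
Since the final sound of *melu* is /u/ (a vowel), it takes -ra, giving *melura*.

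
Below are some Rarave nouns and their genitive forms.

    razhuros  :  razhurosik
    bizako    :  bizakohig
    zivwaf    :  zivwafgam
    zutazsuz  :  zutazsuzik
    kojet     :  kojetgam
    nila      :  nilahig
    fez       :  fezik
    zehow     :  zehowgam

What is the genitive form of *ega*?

egahig

The suffix is conditioned by the final sound: -ik when the stem ends in a sibilant (*razhuros*, *zutazsuz*, *fez*); -gam when the stem ends in a non-sibilant consonant (*zivwaf*, *kojet*, *zehow*); -hig when the stem ends in a vowel (*bizako*, *nila*).
*ega*: final sound = /a/, a vowel → -hig → *egahig*.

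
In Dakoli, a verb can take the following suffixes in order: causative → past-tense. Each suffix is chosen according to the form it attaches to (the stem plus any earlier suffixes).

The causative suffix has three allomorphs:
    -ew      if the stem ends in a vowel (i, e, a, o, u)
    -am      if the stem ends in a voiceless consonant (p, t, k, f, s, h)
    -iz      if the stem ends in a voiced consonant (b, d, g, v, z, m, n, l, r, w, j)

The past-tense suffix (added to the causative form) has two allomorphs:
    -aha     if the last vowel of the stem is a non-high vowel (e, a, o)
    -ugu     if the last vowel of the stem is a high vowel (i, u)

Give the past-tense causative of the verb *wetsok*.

*wetsok*: final sound = /k/, a voiceless consonant → -am → *wetsokam*.
Since the last vowel of the causative form *wetsokam* is /a/ (a non-high vowel), it takes -aha, giving *wetsokamaha*.

wetsokamaha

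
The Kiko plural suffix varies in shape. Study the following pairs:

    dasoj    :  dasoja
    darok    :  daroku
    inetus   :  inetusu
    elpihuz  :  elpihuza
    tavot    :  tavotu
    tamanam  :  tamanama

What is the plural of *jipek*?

jipeku

Looking at the final consonant of each stem: -u when the stem ends in a voiceless consonant (*darok*, *inetus*, *tavot*); -a when the stem ends in a voiced consonant (*dasoj*, *elpihuz*, *tamanam*).
The final consonant of *jipek* is /k/, which is voiceless, so the suffix is -u, giving *jipeku*.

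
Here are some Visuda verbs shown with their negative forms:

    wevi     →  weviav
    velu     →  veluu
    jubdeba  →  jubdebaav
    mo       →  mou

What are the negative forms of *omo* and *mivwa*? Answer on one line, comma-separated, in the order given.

omou, mivwaav

Looking at the last vowel of each stem: -u when the last vowel of the stem is a rounded vowel (*velu*, *mo*); -av when the last vowel of the stem is an unrounded vowel (*wevi*, *jubdeba*).
Since the last vowel of *omo* is /o/ (a rounded vowel), it takes -u, giving *omou*.
The last vowel of *mivwa* is /a/, which is an unrounded vowel, so the suffix is -av, giving *mivwaav*.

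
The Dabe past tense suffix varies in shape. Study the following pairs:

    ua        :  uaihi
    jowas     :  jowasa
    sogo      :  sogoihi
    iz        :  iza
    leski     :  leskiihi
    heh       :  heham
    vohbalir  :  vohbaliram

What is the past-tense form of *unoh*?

The suffix is conditioned by the final sound: -a when the stem ends in a sibilant (*jowas*, *iz*); -am when the stem ends in a non-sibilant consonant (*heh*, *vohbalir*); -ihi when the stem ends in a vowel (*ua*, *sogo*, *leski*).
*unoh* — final sound /h/ (a non-sibilant consonant) → -am → *unoham*.

unoham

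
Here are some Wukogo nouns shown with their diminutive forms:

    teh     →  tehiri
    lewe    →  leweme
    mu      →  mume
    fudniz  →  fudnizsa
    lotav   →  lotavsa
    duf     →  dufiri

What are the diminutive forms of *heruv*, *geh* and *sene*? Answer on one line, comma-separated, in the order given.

The suffix is conditioned by the final sound: -iri when the stem ends in a voiceless consonant (*teh*, *duf*); -sa when the stem ends in a voiced consonant (*fudniz*, *lotav*); -me when the stem ends in a vowel (*lewe*, *mu*).
The final sound of *heruv* is /v/, which is a voiced consonant, so the suffix is -sa, giving *heruvsa*.
The final sound of *geh* is /h/, which is a voiceless consonant, so the suffix is -iri, giving *gehiri*.
Since the final sound of *sene* is /e/ (a vowel), it takes -me, giving *seneme*.

heruvsa, gehiri, seneme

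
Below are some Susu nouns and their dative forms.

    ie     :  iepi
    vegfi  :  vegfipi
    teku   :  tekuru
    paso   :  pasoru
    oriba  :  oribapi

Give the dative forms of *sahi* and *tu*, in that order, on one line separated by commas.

sahipi, turu

The alternation tracks the last vowel of the stem — -ru when the last vowel of the stem is a rounded vowel (*teku*, *paso*); -pi when the last vowel of the stem is an unrounded vowel (*ie*, *vegfi*, *oriba*).
*sahi*: last vowel = /i/, an unrounded vowel → -pi → *sahipi*.
*tu* — last vowel /u/ (a rounded vowel) → -ru → *turu*.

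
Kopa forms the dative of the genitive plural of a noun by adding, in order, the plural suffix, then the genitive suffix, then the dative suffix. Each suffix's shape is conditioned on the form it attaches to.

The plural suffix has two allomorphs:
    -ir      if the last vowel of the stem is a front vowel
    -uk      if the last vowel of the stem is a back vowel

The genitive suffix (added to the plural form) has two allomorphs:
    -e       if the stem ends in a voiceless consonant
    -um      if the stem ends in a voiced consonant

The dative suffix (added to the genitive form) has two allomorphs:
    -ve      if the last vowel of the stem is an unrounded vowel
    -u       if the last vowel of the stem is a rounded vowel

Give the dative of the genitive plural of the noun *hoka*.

The last vowel of *hoka* is /a/, which is a back vowel, so the plural suffix is -uk, giving *hokauk*.
The final consonant of the plural form *hokauk* is /k/, which is voiceless, so the genitive suffix is -e, giving *hokauke*.
The last vowel of the genitive form *hokauke* is /e/, which is an unrounded vowel, so the dative suffix is -ve, giving *hokaukeve*.

hokaukeve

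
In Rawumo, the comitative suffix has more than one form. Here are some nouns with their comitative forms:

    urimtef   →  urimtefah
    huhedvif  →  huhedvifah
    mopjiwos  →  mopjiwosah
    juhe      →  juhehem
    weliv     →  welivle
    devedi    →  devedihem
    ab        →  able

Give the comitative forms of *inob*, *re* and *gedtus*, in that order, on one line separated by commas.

Looking at the final sound of each stem: -ah when the stem ends in a voiceless consonant (*urimtef*, *huhedvif*, *mopjiwos*); -le when the stem ends in a voiced consonant (*weliv*, *ab*); -hem when the stem ends in a vowel (*juhe*, *devedi*).
Since the final sound of *inob* is /b/ (a voiced consonant), it takes -le, giving *inoble*.
Since the final sound of *re* is /e/ (a vowel), it takes -hem, giving *rehem*.
*gedtus*: final sound = /s/, a voiceless consonant → -ah → *gedtusah*.

inoble, rehem, gedtusah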